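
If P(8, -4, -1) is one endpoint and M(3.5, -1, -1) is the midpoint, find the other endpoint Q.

Q = 2M - P
  = (2·3.5 - 8, 2·(-1) - (-4), 2·(-1) - (-1))
  = (7 - 8, -2 + 4, -2 + 1)
  = (-1, 2, -1)

(-1, 2, -1)


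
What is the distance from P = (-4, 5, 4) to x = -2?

distance = |a·x₀ + b·y₀ + c·z₀ - d| / √(a² + b² + c²)
  = |1·(-4) + 0·5 + 0·4 - (-2)| / √(1² + 0² + 0²)
  = |-4 + 0 + 0 + 2| / √(1 + 0 + 0)
  = |-2| / √1
  = 2 / 1
  ≈ 2

2


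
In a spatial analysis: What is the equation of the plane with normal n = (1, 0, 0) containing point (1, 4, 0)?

The plane through P with normal n = (a, b, c) satisfies n·(r - P) = 0,
i.e. ax + by + cz = a·x₀ + b·y₀ + c·z₀.
d = 1·1 + 0·4 + 0·0
  = 1 + 0 + 0
  = 1
Equation: x = 1

x = 1


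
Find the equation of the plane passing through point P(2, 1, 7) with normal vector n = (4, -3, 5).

The plane through P with normal n = (a, b, c) satisfies n·(r - P) = 0,
i.e. ax + by + cz = a·x₀ + b·y₀ + c·z₀.
d = 4·2 + (-3)·1 + 5·7
  = 8 - 3 + 35
  = 40
Equation: 4x - 3y + 5z = 40

4x - 3y + 5z = 40


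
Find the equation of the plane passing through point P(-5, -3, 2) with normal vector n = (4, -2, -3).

The plane through P with normal n = (a, b, c) satisfies n·(r - P) = 0,
i.e. ax + by + cz = a·x₀ + b·y₀ + c·z₀.
d = 4·(-5) + (-2)·(-3) + (-3)·2
  = -20 + 6 - 6
  = -20
Equation: 4x - 2y - 3z = -20

4x - 2y - 3z = -20


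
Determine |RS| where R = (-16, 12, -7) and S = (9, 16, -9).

d = √[(x₂-x₁)² + (y₂-y₁)² + (z₂-z₁)²]
  = √[25² + 4² + (-2)²]
  = √[625 + 16 + 4]
  = √645
  ≈ 25.4

25.4


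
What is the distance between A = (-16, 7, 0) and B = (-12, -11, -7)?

d = √[(x₂-x₁)² + (y₂-y₁)² + (z₂-z₁)²]
  = √[4² + (-18)² + (-7)²]
  = √[16 + 324 + 49]
  = √389
  ≈ 19.72

19.72


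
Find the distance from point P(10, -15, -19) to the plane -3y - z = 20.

distance = |a·x₀ + b·y₀ + c·z₀ - d| / √(a² + b² + c²)
  = |0·10 + (-3)·(-15) + (-1)·(-19) - 20| / √(0² + (-3)² + (-1)²)
  = |0 + 45 + 19 - 20| / √(0 + 9 + 1)
  = |44| / √10
  = 44 / 3.162
  ≈ 13.91

13.91


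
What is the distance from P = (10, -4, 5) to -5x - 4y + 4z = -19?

distance = |a·x₀ + b·y₀ + c·z₀ - d| / √(a² + b² + c²)
  = |(-5)·10 + (-4)·(-4) + 4·5 - (-19)| / √((-5)² + (-4)² + 4²)
  = |-50 + 16 + 20 + 19| / √(25 + 16 + 16)
  = |5| / √57
  = 5 / 7.55
  ≈ 0.6623

0.6623


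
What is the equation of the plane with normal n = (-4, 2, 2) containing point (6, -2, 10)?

The plane through P with normal n = (a, b, c) satisfies n·(r - P) = 0,
i.e. ax + by + cz = a·x₀ + b·y₀ + c·z₀.
d = (-4)·6 + 2·(-2) + 2·10
  = -24 - 4 + 20
  = -8
Equation: -4x + 2y + 2z = -8

-4x + 2y + 2z = -8


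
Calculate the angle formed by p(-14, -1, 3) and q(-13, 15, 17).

p·q = (-14)·(-13) + (-1)·15 + 3·17 = 182 - 15 + 51 = 218
|p| = √((-14)² + (-1)² + 3²) = √206 ≈ 14.35
|q| = √((-13)² + 15² + 17²) = √683 ≈ 26.13
cos θ = (p·q)/(|p||q|) = 218/(14.35·26.13) ≈ 0.5812
θ = arccos(0.5812) ≈ 54.47°

54.47°


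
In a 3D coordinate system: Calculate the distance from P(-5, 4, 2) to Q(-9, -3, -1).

d = √[(x₂-x₁)² + (y₂-y₁)² + (z₂-z₁)²]
  = √[(-4)² + (-7)² + (-3)²]
  = √[16 + 49 + 9]
  = √74
  ≈ 8.602

8.602


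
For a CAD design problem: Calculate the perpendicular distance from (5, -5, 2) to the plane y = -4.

distance = |a·x₀ + b·y₀ + c·z₀ - d| / √(a² + b² + c²)
  = |0·5 + 1·(-5) + 0·2 - (-4)| / √(0² + 1² + 0²)
  = |0 - 5 + 0 + 4| / √(0 + 1 + 0)
  = |-1| / √1
  = 1 / 1
  ≈ 1

1


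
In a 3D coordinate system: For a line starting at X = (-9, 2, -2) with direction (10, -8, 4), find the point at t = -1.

P(t) = X + t·d
  = (-9 + 10·(-1), 2 + (-8)·(-1), -2 + 4·(-1))
  = (-9 - 10, 2 + 8, -2 - 4)
  = (-19, 10, -6)

(-19, 10, -6)


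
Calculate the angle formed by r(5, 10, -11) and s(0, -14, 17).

r·s = 5·0 + 10·(-14) + (-11)·17 = 0 - 140 - 187 = -327
|r| = √(5² + 10² + (-11)²) = √246 ≈ 15.68
|s| = √(0² + (-14)² + 17²) = √485 ≈ 22.02
cos θ = (r·s)/(|r||s|) = -327/(15.68·22.02) ≈ -0.9467
θ = arccos(-0.9467) ≈ 161.2°

161.2°


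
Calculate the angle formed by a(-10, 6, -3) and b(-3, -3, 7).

a·b = (-10)·(-3) + 6·(-3) + (-3)·7 = 30 - 18 - 21 = -9
|a| = √((-10)² + 6² + (-3)²) = √145 ≈ 12.04
|b| = √((-3)² + (-3)² + 7²) = √67 ≈ 8.185
cos θ = (a·b)/(|a||b|) = -9/(12.04·8.185) ≈ -0.09131
θ = arccos(-0.09131) ≈ 95.24°

95.24°


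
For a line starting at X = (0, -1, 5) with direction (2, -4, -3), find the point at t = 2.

P(t) = X + t·d
  = (0 + 2·2, -1 + (-4)·2, 5 + (-3)·2)
  = (0 + 4, -1 - 8, 5 - 6)
  = (4, -9, -1)

(4, -9, -1)


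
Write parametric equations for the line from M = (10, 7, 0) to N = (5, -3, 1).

Direction vector d = N - M = (5 - 10, -3 - 7, 1 + 0) = (-5, -10, 1)
Parametric form r = M + t·d:
x = 10 - 5t, y = 7 - 10t, z = 0 + t

x = 10 - 5t, y = 7 - 10t, z = 0 + t


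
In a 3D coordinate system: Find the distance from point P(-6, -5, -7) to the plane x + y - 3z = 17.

distance = |a·x₀ + b·y₀ + c·z₀ - d| / √(a² + b² + c²)
  = |1·(-6) + 1·(-5) + (-3)·(-7) - 17| / √(1² + 1² + (-3)²)
  = |-6 - 5 + 21 - 17| / √(1 + 1 + 9)
  = |-7| / √11
  = 7 / 3.317
  ≈ 2.111

2.111


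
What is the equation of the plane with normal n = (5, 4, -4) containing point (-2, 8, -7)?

The plane through P with normal n = (a, b, c) satisfies n·(r - P) = 0,
i.e. ax + by + cz = a·x₀ + b·y₀ + c·z₀.
d = 5·(-2) + 4·8 + (-4)·(-7)
  = -10 + 32 + 28
  = 50
Equation: 5x + 4y - 4z = 50

5x + 4y - 4z = 50


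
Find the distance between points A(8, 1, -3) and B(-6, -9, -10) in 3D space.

d = √[(x₂-x₁)² + (y₂-y₁)² + (z₂-z₁)²]
  = √[(-14)² + (-10)² + (-7)²]
  = √[196 + 100 + 49]
  = √345
  ≈ 18.57

18.57


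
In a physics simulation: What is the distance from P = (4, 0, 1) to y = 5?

distance = |a·x₀ + b·y₀ + c·z₀ - d| / √(a² + b² + c²)
  = |0·4 + 1·0 + 0·1 - 5| / √(0² + 1² + 0²)
  = |0 + 0 + 0 - 5| / √(0 + 1 + 0)
  = |-5| / √1
  = 5 / 1
  ≈ 5

5


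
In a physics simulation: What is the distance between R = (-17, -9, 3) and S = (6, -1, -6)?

d = √[(x₂-x₁)² + (y₂-y₁)² + (z₂-z₁)²]
  = √[23² + 8² + (-9)²]
  = √[529 + 64 + 81]
  = √674
  ≈ 25.96

25.96


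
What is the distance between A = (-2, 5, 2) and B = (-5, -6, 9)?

d = √[(x₂-x₁)² + (y₂-y₁)² + (z₂-z₁)²]
  = √[(-3)² + (-11)² + 7²]
  = √[9 + 121 + 49]
  = √179
  ≈ 13.38

13.38


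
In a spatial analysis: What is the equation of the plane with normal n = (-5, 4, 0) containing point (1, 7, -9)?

The plane through P with normal n = (a, b, c) satisfies n·(r - P) = 0,
i.e. ax + by + cz = a·x₀ + b·y₀ + c·z₀.
d = (-5)·1 + 4·7 + 0·(-9)
  = -5 + 28 + 0
  = 23
Equation: -5x + 4y = 23

-5x + 4y = 23


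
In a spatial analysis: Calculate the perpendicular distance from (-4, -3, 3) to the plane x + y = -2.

distance = |a·x₀ + b·y₀ + c·z₀ - d| / √(a² + b² + c²)
  = |1·(-4) + 1·(-3) + 0·3 - (-2)| / √(1² + 1² + 0²)
  = |-4 - 3 + 0 + 2| / √(1 + 1 + 0)
  = |-5| / √2
  = 5 / 1.414
  ≈ 3.536

3.536


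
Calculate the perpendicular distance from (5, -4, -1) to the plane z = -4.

distance = |a·x₀ + b·y₀ + c·z₀ - d| / √(a² + b² + c²)
  = |0·5 + 0·(-4) + 1·(-1) - (-4)| / √(0² + 0² + 1²)
  = |0 + 0 - 1 + 4| / √(0 + 0 + 1)
  = |3| / √1
  = 3 / 1
  ≈ 3

3


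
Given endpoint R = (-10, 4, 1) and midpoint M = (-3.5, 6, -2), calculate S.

S = 2M - R
  = (2·(-3.5) - (-10), 2·6 - 4, 2·(-2) - 1)
  = (-7 + 10, 12 - 4, -4 - 1)
  = (3, 8, -5)

(3, 8, -5)


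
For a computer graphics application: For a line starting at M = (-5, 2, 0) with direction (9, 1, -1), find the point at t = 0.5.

P(t) = M + t·d
  = (-5 + 9·0.5, 2 + 1·0.5, 0 + (-1)·0.5)
  = (-5 + 4.5, 2 + 0.5, 0 - 0.5)
  = (-0.5, 2.5, -0.5)

(-0.5, 2.5, -0.5)


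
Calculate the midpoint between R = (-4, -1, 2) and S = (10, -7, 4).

M = ((x₁+x₂)/2, (y₁+y₂)/2, (z₁+z₂)/2)
  = ((-4 + 10)/2, (-1 - 7)/2, (2 + 4)/2)
  = (6/2, -8/2, 6/2)
  = (3, -4, 3)

(3, -4, 3)


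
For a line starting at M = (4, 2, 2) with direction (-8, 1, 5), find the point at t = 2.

P(t) = M + t·d
  = (4 + (-8)·2, 2 + 1·2, 2 + 5·2)
  = (4 - 16, 2 + 2, 2 + 10)
  = (-12, 4, 12)

(-12, 4, 12)


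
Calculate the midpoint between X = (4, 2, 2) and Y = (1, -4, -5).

M = ((x₁+x₂)/2, (y₁+y₂)/2, (z₁+z₂)/2)
  = ((4 + 1)/2, (2 - 4)/2, (2 - 5)/2)
  = (5/2, -2/2, -3/2)
  = (2.5, -1, -1.5)

(2.5, -1, -1.5)


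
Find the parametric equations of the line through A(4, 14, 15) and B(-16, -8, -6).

Direction vector d = B - A = (-16 - 4, -8 - 14, -6 - 15) = (-20, -22, -21)
Parametric form r = A + t·d:
x = 4 - 20t, y = 14 - 22t, z = 15 - 21t

x = 4 - 20t, y = 14 - 22t, z = 15 - 21t


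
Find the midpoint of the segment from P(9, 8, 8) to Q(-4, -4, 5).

M = ((x₁+x₂)/2, (y₁+y₂)/2, (z₁+z₂)/2)
  = ((9 - 4)/2, (8 - 4)/2, (8 + 5)/2)
  = (5/2, 4/2, 13/2)
  = (2.5, 2, 6.5)

(2.5, 2, 6.5)


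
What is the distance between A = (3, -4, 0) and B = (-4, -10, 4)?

d = √[(x₂-x₁)² + (y₂-y₁)² + (z₂-z₁)²]
  = √[(-7)² + (-6)² + 4²]
  = √[49 + 36 + 16]
  = √101
  ≈ 10.05

10.05


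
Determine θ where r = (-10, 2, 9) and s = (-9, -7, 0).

r·s = (-10)·(-9) + 2·(-7) + 9·0 = 90 - 14 + 0 = 76
|r| = √((-10)² + 2² + 9²) = √185 ≈ 13.6
|s| = √((-9)² + (-7)² + 0²) = √130 ≈ 11.4
cos θ = (r·s)/(|r||s|) = 76/(13.6·11.4) ≈ 0.4901
θ = arccos(0.4901) ≈ 60.65°

60.65°


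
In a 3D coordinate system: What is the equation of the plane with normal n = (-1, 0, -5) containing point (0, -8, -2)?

The plane through P with normal n = (a, b, c) satisfies n·(r - P) = 0,
i.e. ax + by + cz = a·x₀ + b·y₀ + c·z₀.
d = (-1)·0 + 0·(-8) + (-5)·(-2)
  = 0 + 0 + 10
  = 10
Equation: -x - 5z = 10

-x - 5z = 10


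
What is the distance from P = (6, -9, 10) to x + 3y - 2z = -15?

distance = |a·x₀ + b·y₀ + c·z₀ - d| / √(a² + b² + c²)
  = |1·6 + 3·(-9) + (-2)·10 - (-15)| / √(1² + 3² + (-2)²)
  = |6 - 27 - 20 + 15| / √(1 + 9 + 4)
  = |-26| / √14
  = 26 / 3.742
  ≈ 6.949

6.949


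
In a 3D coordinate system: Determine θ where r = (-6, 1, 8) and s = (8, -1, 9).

r·s = (-6)·8 + 1·(-1) + 8·9 = -48 - 1 + 72 = 23
|r| = √((-6)² + 1² + 8²) = √101 ≈ 10.05
|s| = √(8² + (-1)² + 9²) = √146 ≈ 12.08
cos θ = (r·s)/(|r||s|) = 23/(10.05·12.08) ≈ 0.1894
θ = arccos(0.1894) ≈ 79.08°

79.08°


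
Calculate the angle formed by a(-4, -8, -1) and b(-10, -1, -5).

a·b = (-4)·(-10) + (-8)·(-1) + (-1)·(-5) = 40 + 8 + 5 = 53
|a| = √((-4)² + (-8)² + (-1)²) = √81 ≈ 9
|b| = √((-10)² + (-1)² + (-5)²) = √126 ≈ 11.22
cos θ = (a·b)/(|a||b|) = 53/(9·11.22) ≈ 0.5246
θ = arccos(0.5246) ≈ 58.36°

58.36°


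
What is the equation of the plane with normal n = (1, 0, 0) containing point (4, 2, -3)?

The plane through P with normal n = (a, b, c) satisfies n·(r - P) = 0,
i.e. ax + by + cz = a·x₀ + b·y₀ + c·z₀.
d = 1·4 + 0·2 + 0·(-3)
  = 4 + 0 + 0
  = 4
Equation: x = 4

x = 4


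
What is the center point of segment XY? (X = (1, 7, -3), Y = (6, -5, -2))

M = ((x₁+x₂)/2, (y₁+y₂)/2, (z₁+z₂)/2)
  = ((1 + 6)/2, (7 - 5)/2, (-3 - 2)/2)
  = (7/2, 2/2, -5/2)
  = (3.5, 1, -2.5)

(3.5, 1, -2.5)


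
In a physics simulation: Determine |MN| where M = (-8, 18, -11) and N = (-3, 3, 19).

d = √[(x₂-x₁)² + (y₂-y₁)² + (z₂-z₁)²]
  = √[5² + (-15)² + 30²]
  = √[25 + 225 + 900]
  = √1150
  ≈ 33.91

33.91


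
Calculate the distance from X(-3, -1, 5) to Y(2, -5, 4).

d = √[(x₂-x₁)² + (y₂-y₁)² + (z₂-z₁)²]
  = √[5² + (-4)² + (-1)²]
  = √[25 + 16 + 1]
  = √42
  ≈ 6.481

6.481


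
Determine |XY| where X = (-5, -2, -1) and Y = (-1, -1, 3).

d = √[(x₂-x₁)² + (y₂-y₁)² + (z₂-z₁)²]
  = √[4² + 1² + 4²]
  = √[16 + 1 + 16]
  = √33
  ≈ 5.745

5.745


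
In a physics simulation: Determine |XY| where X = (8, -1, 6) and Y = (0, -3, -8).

d = √[(x₂-x₁)² + (y₂-y₁)² + (z₂-z₁)²]
  = √[(-8)² + (-2)² + (-14)²]
  = √[64 + 4 + 196]
  = √264
  ≈ 16.25

16.25


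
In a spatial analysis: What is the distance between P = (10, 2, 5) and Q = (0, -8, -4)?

d = √[(x₂-x₁)² + (y₂-y₁)² + (z₂-z₁)²]
  = √[(-10)² + (-10)² + (-9)²]
  = √[100 + 100 + 81]
  = √281
  ≈ 16.76

16.76


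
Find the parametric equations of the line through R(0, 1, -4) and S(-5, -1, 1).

Direction vector d = S - R = (-5 + 0, -1 - 1, 1 + 4) = (-5, -2, 5)
Parametric form r = R + t·d:
x = 0 - 5t, y = 1 - 2t, z = -4 + 5t

x = 0 - 5t, y = 1 - 2t, z = -4 + 5t


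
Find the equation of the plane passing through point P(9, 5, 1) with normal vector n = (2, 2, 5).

The plane through P with normal n = (a, b, c) satisfies n·(r - P) = 0,
i.e. ax + by + cz = a·x₀ + b·y₀ + c·z₀.
d = 2·9 + 2·5 + 5·1
  = 18 + 10 + 5
  = 33
Equation: 2x + 2y + 5z = 33

2x + 2y + 5z = 33


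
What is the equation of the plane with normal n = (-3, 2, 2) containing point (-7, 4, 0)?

The plane through P with normal n = (a, b, c) satisfies n·(r - P) = 0,
i.e. ax + by + cz = a·x₀ + b·y₀ + c·z₀.
d = (-3)·(-7) + 2·4 + 2·0
  = 21 + 8 + 0
  = 29
Equation: -3x + 2y + 2z = 29

-3x + 2y + 2z = 29


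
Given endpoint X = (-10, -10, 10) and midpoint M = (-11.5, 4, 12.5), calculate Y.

Y = 2M - X
  = (2·(-11.5) - (-10), 2·4 - (-10), 2·12.5 - 10)
  = (-23 + 10, 8 + 10, 25 - 10)
  = (-13, 18, 15)

(-13, 18, 15)


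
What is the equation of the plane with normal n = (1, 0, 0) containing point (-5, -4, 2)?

The plane through P with normal n = (a, b, c) satisfies n·(r - P) = 0,
i.e. ax + by + cz = a·x₀ + b·y₀ + c·z₀.
d = 1·(-5) + 0·(-4) + 0·2
  = -5 + 0 + 0
  = -5
Equation: x = -5

x = -5


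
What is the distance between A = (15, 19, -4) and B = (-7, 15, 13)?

d = √[(x₂-x₁)² + (y₂-y₁)² + (z₂-z₁)²]
  = √[(-22)² + (-4)² + 17²]
  = √[484 + 16 + 289]
  = √789
  ≈ 28.09

28.09


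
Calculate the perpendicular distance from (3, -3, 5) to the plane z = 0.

distance = |a·x₀ + b·y₀ + c·z₀ - d| / √(a² + b² + c²)
  = |0·3 + 0·(-3) + 1·5 - 0| / √(0² + 0² + 1²)
  = |0 + 0 + 5 + 0| / √(0 + 0 + 1)
  = |5| / √1
  = 5 / 1
  ≈ 5

5


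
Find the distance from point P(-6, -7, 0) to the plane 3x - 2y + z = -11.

distance = |a·x₀ + b·y₀ + c·z₀ - d| / √(a² + b² + c²)
  = |3·(-6) + (-2)·(-7) + 1·0 - (-11)| / √(3² + (-2)² + 1²)
  = |-18 + 14 + 0 + 11| / √(9 + 4 + 1)
  = |7| / √14
  = 7 / 3.742
  ≈ 1.871

1.871


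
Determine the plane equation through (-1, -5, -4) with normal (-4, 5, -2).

The plane through P with normal n = (a, b, c) satisfies n·(r - P) = 0,
i.e. ax + by + cz = a·x₀ + b·y₀ + c·z₀.
d = (-4)·(-1) + 5·(-5) + (-2)·(-4)
  = 4 - 25 + 8
  = -13
Equation: -4x + 5y - 2z = -13

-4x + 5y - 2z = -13


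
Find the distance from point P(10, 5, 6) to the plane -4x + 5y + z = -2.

distance = |a·x₀ + b·y₀ + c·z₀ - d| / √(a² + b² + c²)
  = |(-4)·10 + 5·5 + 1·6 - (-2)| / √((-4)² + 5² + 1²)
  = |-40 + 25 + 6 + 2| / √(16 + 25 + 1)
  = |-7| / √42
  = 7 / 6.481
  ≈ 1.08

1.08


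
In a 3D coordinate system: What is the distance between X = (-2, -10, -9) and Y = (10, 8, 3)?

d = √[(x₂-x₁)² + (y₂-y₁)² + (z₂-z₁)²]
  = √[12² + 18² + 12²]
  = √[144 + 324 + 144]
  = √612
  ≈ 24.74

24.74


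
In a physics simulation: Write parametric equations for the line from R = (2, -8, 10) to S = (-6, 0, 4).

Direction vector d = S - R = (-6 - 2, 0 + 8, 4 - 10) = (-8, 8, -6)
Parametric form r = R + t·d:
x = 2 - 8t, y = -8 + 8t, z = 10 - 6t

x = 2 - 8t, y = -8 + 8t, z = 10 - 6t


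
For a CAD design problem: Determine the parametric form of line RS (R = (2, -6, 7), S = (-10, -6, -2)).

Direction vector d = S - R = (-10 - 2, -6 + 6, -2 - 7) = (-12, 0, -9)
Parametric form r = R + t·d:
x = 2 - 12t, y = -6, z = 7 - 9t

x = 2 - 12t, y = -6, z = 7 - 9t


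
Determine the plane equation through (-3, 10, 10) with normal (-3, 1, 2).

The plane through P with normal n = (a, b, c) satisfies n·(r - P) = 0,
i.e. ax + by + cz = a·x₀ + b·y₀ + c·z₀.
d = (-3)·(-3) + 1·10 + 2·10
  = 9 + 10 + 20
  = 39
Equation: -3x + y + 2z = 39

-3x + y + 2z = 39


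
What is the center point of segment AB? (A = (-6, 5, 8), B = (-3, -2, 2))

M = ((x₁+x₂)/2, (y₁+y₂)/2, (z₁+z₂)/2)
  = ((-6 - 3)/2, (5 - 2)/2, (8 + 2)/2)
  = (-9/2, 3/2, 10/2)
  = (-4.5, 1.5, 5)

(-4.5, 1.5, 5)


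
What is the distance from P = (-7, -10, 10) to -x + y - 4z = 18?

distance = |a·x₀ + b·y₀ + c·z₀ - d| / √(a² + b² + c²)
  = |(-1)·(-7) + 1·(-10) + (-4)·10 - 18| / √((-1)² + 1² + (-4)²)
  = |7 - 10 - 40 - 18| / √(1 + 1 + 16)
  = |-61| / √18
  = 61 / 4.243
  ≈ 14.38

14.38


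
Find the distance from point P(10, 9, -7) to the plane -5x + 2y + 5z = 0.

distance = |a·x₀ + b·y₀ + c·z₀ - d| / √(a² + b² + c²)
  = |(-5)·10 + 2·9 + 5·(-7) - 0| / √((-5)² + 2² + 5²)
  = |-50 + 18 - 35 + 0| / √(25 + 4 + 25)
  = |-67| / √54
  = 67 / 7.348
  ≈ 9.118

9.118


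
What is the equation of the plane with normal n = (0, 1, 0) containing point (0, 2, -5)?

The plane through P with normal n = (a, b, c) satisfies n·(r - P) = 0,
i.e. ax + by + cz = a·x₀ + b·y₀ + c·z₀.
d = 0·0 + 1·2 + 0·(-5)
  = 0 + 2 + 0
  = 2
Equation: y = 2

y = 2


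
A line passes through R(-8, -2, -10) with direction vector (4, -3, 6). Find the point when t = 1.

P(t) = R + t·d
  = (-8 + 4·1, -2 + (-3)·1, -10 + 6·1)
  = (-8 + 4, -2 - 3, -10 + 6)
  = (-4, -5, -4)

(-4, -5, -4)


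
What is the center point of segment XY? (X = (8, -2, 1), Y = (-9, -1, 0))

M = ((x₁+x₂)/2, (y₁+y₂)/2, (z₁+z₂)/2)
  = ((8 - 9)/2, (-2 - 1)/2, (1 + 0)/2)
  = (-1/2, -3/2, 1/2)
  = (-0.5, -1.5, 0.5)

(-0.5, -1.5, 0.5)


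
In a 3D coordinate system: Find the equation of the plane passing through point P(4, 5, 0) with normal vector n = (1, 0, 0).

The plane through P with normal n = (a, b, c) satisfies n·(r - P) = 0,
i.e. ax + by + cz = a·x₀ + b·y₀ + c·z₀.
d = 1·4 + 0·5 + 0·0
  = 4 + 0 + 0
  = 4
Equation: x = 4

x = 4


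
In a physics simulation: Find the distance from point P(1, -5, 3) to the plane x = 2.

distance = |a·x₀ + b·y₀ + c·z₀ - d| / √(a² + b² + c²)
  = |1·1 + 0·(-5) + 0·3 - 2| / √(1² + 0² + 0²)
  = |1 + 0 + 0 - 2| / √(1 + 0 + 0)
  = |-1| / √1
  = 1 / 1
  ≈ 1

1


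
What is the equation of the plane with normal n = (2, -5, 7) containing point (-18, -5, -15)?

The plane through P with normal n = (a, b, c) satisfies n·(r - P) = 0,
i.e. ax + by + cz = a·x₀ + b·y₀ + c·z₀.
d = 2·(-18) + (-5)·(-5) + 7·(-15)
  = -36 + 25 - 105
  = -116
Equation: 2x - 5y + 7z = -116

2x - 5y + 7z = -116


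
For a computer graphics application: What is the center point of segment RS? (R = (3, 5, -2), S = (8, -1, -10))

M = ((x₁+x₂)/2, (y₁+y₂)/2, (z₁+z₂)/2)
  = ((3 + 8)/2, (5 - 1)/2, (-2 - 10)/2)
  = (11/2, 4/2, -12/2)
  = (5.5, 2, -6)

(5.5, 2, -6)


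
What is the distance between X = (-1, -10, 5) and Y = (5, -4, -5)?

d = √[(x₂-x₁)² + (y₂-y₁)² + (z₂-z₁)²]
  = √[6² + 6² + (-10)²]
  = √[36 + 36 + 100]
  = √172
  ≈ 13.11

13.11


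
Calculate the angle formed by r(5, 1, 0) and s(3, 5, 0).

r·s = 5·3 + 1·5 + 0·0 = 15 + 5 + 0 = 20
|r| = √(5² + 1² + 0²) = √26 ≈ 5.099
|s| = √(3² + 5² + 0²) = √34 ≈ 5.831
cos θ = (r·s)/(|r||s|) = 20/(5.099·5.831) ≈ 0.6727
θ = arccos(0.6727) ≈ 47.73°

47.73°


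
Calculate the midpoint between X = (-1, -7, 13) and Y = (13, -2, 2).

M = ((x₁+x₂)/2, (y₁+y₂)/2, (z₁+z₂)/2)
  = ((-1 + 13)/2, (-7 - 2)/2, (13 + 2)/2)
  = (12/2, -9/2, 15/2)
  = (6, -4.5, 7.5)

(6, -4.5, 7.5)


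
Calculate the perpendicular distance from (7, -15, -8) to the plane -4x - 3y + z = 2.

distance = |a·x₀ + b·y₀ + c·z₀ - d| / √(a² + b² + c²)
  = |(-4)·7 + (-3)·(-15) + 1·(-8) - 2| / √((-4)² + (-3)² + 1²)
  = |-28 + 45 - 8 - 2| / √(16 + 9 + 1)
  = |7| / √26
  = 7 / 5.099
  ≈ 1.373

1.373


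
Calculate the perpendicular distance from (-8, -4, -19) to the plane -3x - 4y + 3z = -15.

distance = |a·x₀ + b·y₀ + c·z₀ - d| / √(a² + b² + c²)
  = |(-3)·(-8) + (-4)·(-4) + 3·(-19) - (-15)| / √((-3)² + (-4)² + 3²)
  = |24 + 16 - 57 + 15| / √(9 + 16 + 9)
  = |-2| / √34
  = 2 / 5.831
  ≈ 0.343

0.343


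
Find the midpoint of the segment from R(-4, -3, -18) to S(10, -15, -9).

M = ((x₁+x₂)/2, (y₁+y₂)/2, (z₁+z₂)/2)
  = ((-4 + 10)/2, (-3 - 15)/2, (-18 - 9)/2)
  = (6/2, -18/2, -27/2)
  = (3, -9, -13.5)

(3, -9, -13.5)


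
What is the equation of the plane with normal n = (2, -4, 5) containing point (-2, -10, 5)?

The plane through P with normal n = (a, b, c) satisfies n·(r - P) = 0,
i.e. ax + by + cz = a·x₀ + b·y₀ + c·z₀.
d = 2·(-2) + (-4)·(-10) + 5·5
  = -4 + 40 + 25
  = 61
Equation: 2x - 4y + 5z = 61

2x - 4y + 5z = 61


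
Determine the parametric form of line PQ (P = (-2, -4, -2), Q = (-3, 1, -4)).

Direction vector d = Q - P = (-3 + 2, 1 + 4, -4 + 2) = (-1, 5, -2)
Parametric form r = P + t·d:
x = -2 - t, y = -4 + 5t, z = -2 - 2t

x = -2 - t, y = -4 + 5t, z = -2 - 2t


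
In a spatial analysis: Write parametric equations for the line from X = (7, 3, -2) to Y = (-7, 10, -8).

Direction vector d = Y - X = (-7 - 7, 10 - 3, -8 + 2) = (-14, 7, -6)
Parametric form r = X + t·d:
x = 7 - 14t, y = 3 + 7t, z = -2 - 6t

x = 7 - 14t, y = 3 + 7t, z = -2 - 6t


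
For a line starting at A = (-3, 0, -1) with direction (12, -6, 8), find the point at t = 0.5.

P(t) = A + t·d
  = (-3 + 12·0.5, 0 + (-6)·0.5, -1 + 8·0.5)
  = (-3 + 6, 0 - 3, -1 + 4)
  = (3, -3, 3)

(3, -3, 3)


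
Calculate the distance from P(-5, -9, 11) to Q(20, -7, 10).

d = √[(x₂-x₁)² + (y₂-y₁)² + (z₂-z₁)²]
  = √[25² + 2² + (-1)²]
  = √[625 + 4 + 1]
  = √630
  ≈ 25.1

25.1


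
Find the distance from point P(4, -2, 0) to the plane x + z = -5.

distance = |a·x₀ + b·y₀ + c·z₀ - d| / √(a² + b² + c²)
  = |1·4 + 0·(-2) + 1·0 - (-5)| / √(1² + 0² + 1²)
  = |4 + 0 + 0 + 5| / √(1 + 0 + 1)
  = |9| / √2
  = 9 / 1.414
  ≈ 6.364

6.364


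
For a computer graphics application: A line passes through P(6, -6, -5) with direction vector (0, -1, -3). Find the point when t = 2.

P(t) = P + t·d
  = (6 + 0·2, -6 + (-1)·2, -5 + (-3)·2)
  = (6 + 0, -6 - 2, -5 - 6)
  = (6, -8, -11)

(6, -8, -11)


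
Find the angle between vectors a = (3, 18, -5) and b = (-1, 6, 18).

a·b = 3·(-1) + 18·6 + (-5)·18 = -3 + 108 - 90 = 15
|a| = √(3² + 18² + (-5)²) = √358 ≈ 18.92
|b| = √((-1)² + 6² + 18²) = √361 ≈ 19
cos θ = (a·b)/(|a||b|) = 15/(18.92·19) ≈ 0.04172
θ = arccos(0.04172) ≈ 87.61°

87.61°


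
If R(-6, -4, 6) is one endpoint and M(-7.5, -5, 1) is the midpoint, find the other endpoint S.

S = 2M - R
  = (2·(-7.5) - (-6), 2·(-5) - (-4), 2·1 - 6)
  = (-15 + 6, -10 + 4, 2 - 6)
  = (-9, -6, -4)

(-9, -6, -4)


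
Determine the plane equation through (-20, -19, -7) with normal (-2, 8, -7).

The plane through P with normal n = (a, b, c) satisfies n·(r - P) = 0,
i.e. ax + by + cz = a·x₀ + b·y₀ + c·z₀.
d = (-2)·(-20) + 8·(-19) + (-7)·(-7)
  = 40 - 152 + 49
  = -63
Equation: -2x + 8y - 7z = -63

-2x + 8y - 7z = -63


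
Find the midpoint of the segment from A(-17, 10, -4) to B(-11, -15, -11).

M = ((x₁+x₂)/2, (y₁+y₂)/2, (z₁+z₂)/2)
  = ((-17 - 11)/2, (10 - 15)/2, (-4 - 11)/2)
  = (-28/2, -5/2, -15/2)
  = (-14, -2.5, -7.5)

(-14, -2.5, -7.5)


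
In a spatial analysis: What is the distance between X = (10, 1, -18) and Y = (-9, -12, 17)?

d = √[(x₂-x₁)² + (y₂-y₁)² + (z₂-z₁)²]
  = √[(-19)² + (-13)² + 35²]
  = √[361 + 169 + 1225]
  = √1755
  ≈ 41.89

41.89


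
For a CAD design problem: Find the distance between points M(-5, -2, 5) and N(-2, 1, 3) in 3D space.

d = √[(x₂-x₁)² + (y₂-y₁)² + (z₂-z₁)²]
  = √[3² + 3² + (-2)²]
  = √[9 + 9 + 4]
  = √22
  ≈ 4.69

4.69


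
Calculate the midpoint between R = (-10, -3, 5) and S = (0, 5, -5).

M = ((x₁+x₂)/2, (y₁+y₂)/2, (z₁+z₂)/2)
  = ((-10 + 0)/2, (-3 + 5)/2, (5 - 5)/2)
  = (-10/2, 2/2, 0/2)
  = (-5, 1, 0)

(-5, 1, 0)


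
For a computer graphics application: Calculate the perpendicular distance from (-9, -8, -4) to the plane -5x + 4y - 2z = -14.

distance = |a·x₀ + b·y₀ + c·z₀ - d| / √(a² + b² + c²)
  = |(-5)·(-9) + 4·(-8) + (-2)·(-4) - (-14)| / √((-5)² + 4² + (-2)²)
  = |45 - 32 + 8 + 14| / √(25 + 16 + 4)
  = |35| / √45
  = 35 / 6.708
  ≈ 5.217

5.217


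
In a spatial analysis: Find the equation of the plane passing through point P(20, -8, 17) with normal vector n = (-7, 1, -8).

The plane through P with normal n = (a, b, c) satisfies n·(r - P) = 0,
i.e. ax + by + cz = a·x₀ + b·y₀ + c·z₀.
d = (-7)·20 + 1·(-8) + (-8)·17
  = -140 - 8 - 136
  = -284
Equation: -7x + y - 8z = -284

-7x + y - 8z = -284


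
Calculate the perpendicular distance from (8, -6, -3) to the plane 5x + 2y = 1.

distance = |a·x₀ + b·y₀ + c·z₀ - d| / √(a² + b² + c²)
  = |5·8 + 2·(-6) + 0·(-3) - 1| / √(5² + 2² + 0²)
  = |40 - 12 + 0 - 1| / √(25 + 4 + 0)
  = |27| / √29
  = 27 / 5.385
  ≈ 5.014

5.014


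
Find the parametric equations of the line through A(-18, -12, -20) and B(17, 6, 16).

Direction vector d = B - A = (17 + 18, 6 + 12, 16 + 20) = (35, 18, 36)
Parametric form r = A + t·d:
x = -18 + 35t, y = -12 + 18t, z = -20 + 36t

x = -18 + 35t, y = -12 + 18t, z = -20 + 36t


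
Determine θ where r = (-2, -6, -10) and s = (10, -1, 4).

r·s = (-2)·10 + (-6)·(-1) + (-10)·4 = -20 + 6 - 40 = -54
|r| = √((-2)² + (-6)² + (-10)²) = √140 ≈ 11.83
|s| = √(10² + (-1)² + 4²) = √117 ≈ 10.82
cos θ = (r·s)/(|r||s|) = -54/(11.83·10.82) ≈ -0.4219
θ = arccos(-0.4219) ≈ 115°

115°


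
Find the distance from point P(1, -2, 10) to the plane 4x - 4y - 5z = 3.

distance = |a·x₀ + b·y₀ + c·z₀ - d| / √(a² + b² + c²)
  = |4·1 + (-4)·(-2) + (-5)·10 - 3| / √(4² + (-4)² + (-5)²)
  = |4 + 8 - 50 - 3| / √(16 + 16 + 25)
  = |-41| / √57
  = 41 / 7.55
  ≈ 5.431

5.431


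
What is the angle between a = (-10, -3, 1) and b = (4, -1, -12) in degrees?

a·b = (-10)·4 + (-3)·(-1) + 1·(-12) = -40 + 3 - 12 = -49
|a| = √((-10)² + (-3)² + 1²) = √110 ≈ 10.49
|b| = √(4² + (-1)² + (-12)²) = √161 ≈ 12.69
cos θ = (a·b)/(|a||b|) = -49/(10.49·12.69) ≈ -0.3682
θ = arccos(-0.3682) ≈ 111.6°

111.6°


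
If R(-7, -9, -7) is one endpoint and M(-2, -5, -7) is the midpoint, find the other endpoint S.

S = 2M - R
  = (2·(-2) - (-7), 2·(-5) - (-9), 2·(-7) - (-7))
  = (-4 + 7, -10 + 9, -14 + 7)
  = (3, -1, -7)

(3, -1, -7)


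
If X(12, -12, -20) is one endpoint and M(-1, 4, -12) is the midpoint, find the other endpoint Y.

Y = 2M - X
  = (2·(-1) - 12, 2·4 - (-12), 2·(-12) - (-20))
  = (-2 - 12, 8 + 12, -24 + 20)
  = (-14, 20, -4)

(-14, 20, -4)


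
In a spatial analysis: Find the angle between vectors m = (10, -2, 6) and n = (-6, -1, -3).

m·n = 10·(-6) + (-2)·(-1) + 6·(-3) = -60 + 2 - 18 = -76
|m| = √(10² + (-2)² + 6²) = √140 ≈ 11.83
|n| = √((-6)² + (-1)² + (-3)²) = √46 ≈ 6.782
cos θ = (m·n)/(|m||n|) = -76/(11.83·6.782) ≈ -0.947
θ = arccos(-0.947) ≈ 161.3°

161.3°


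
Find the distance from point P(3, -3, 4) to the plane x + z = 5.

distance = |a·x₀ + b·y₀ + c·z₀ - d| / √(a² + b² + c²)
  = |1·3 + 0·(-3) + 1·4 - 5| / √(1² + 0² + 1²)
  = |3 + 0 + 4 - 5| / √(1 + 0 + 1)
  = |2| / √2
  = 2 / 1.414
  ≈ 1.414

1.414


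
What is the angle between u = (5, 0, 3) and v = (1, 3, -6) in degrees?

u·v = 5·1 + 0·3 + 3·(-6) = 5 + 0 - 18 = -13
|u| = √(5² + 0² + 3²) = √34 ≈ 5.831
|v| = √(1² + 3² + (-6)²) = √46 ≈ 6.782
cos θ = (u·v)/(|u||v|) = -13/(5.831·6.782) ≈ -0.3287
θ = arccos(-0.3287) ≈ 109.2°

109.2°


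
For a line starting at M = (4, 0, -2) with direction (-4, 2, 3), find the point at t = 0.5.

P(t) = M + t·d
  = (4 + (-4)·0.5, 0 + 2·0.5, -2 + 3·0.5)
  = (4 - 2, 0 + 1, -2 + 1.5)
  = (2, 1, -0.5)

(2, 1, -0.5)


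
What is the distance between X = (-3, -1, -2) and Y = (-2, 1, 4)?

d = √[(x₂-x₁)² + (y₂-y₁)² + (z₂-z₁)²]
  = √[1² + 2² + 6²]
  = √[1 + 4 + 36]
  = √41
  ≈ 6.403

6.403


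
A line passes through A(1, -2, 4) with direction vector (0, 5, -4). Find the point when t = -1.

P(t) = A + t·d
  = (1 + 0·(-1), -2 + 5·(-1), 4 + (-4)·(-1))
  = (1 + 0, -2 - 5, 4 + 4)
  = (1, -7, 8)

(1, -7, 8)


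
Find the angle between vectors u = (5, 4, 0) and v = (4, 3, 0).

u·v = 5·4 + 4·3 + 0·0 = 20 + 12 + 0 = 32
|u| = √(5² + 4² + 0²) = √41 ≈ 6.403
|v| = √(4² + 3² + 0²) = √25 ≈ 5
cos θ = (u·v)/(|u||v|) = 32/(6.403·5) ≈ 0.9995
θ = arccos(0.9995) ≈ 1.79°

1.79°


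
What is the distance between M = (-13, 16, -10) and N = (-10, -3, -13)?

d = √[(x₂-x₁)² + (y₂-y₁)² + (z₂-z₁)²]
  = √[3² + (-19)² + (-3)²]
  = √[9 + 361 + 9]
  = √379
  ≈ 19.47

19.47


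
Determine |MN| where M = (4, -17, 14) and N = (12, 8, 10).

d = √[(x₂-x₁)² + (y₂-y₁)² + (z₂-z₁)²]
  = √[8² + 25² + (-4)²]
  = √[64 + 625 + 16]
  = √705
  ≈ 26.55

26.55


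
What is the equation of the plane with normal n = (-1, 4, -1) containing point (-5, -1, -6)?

The plane through P with normal n = (a, b, c) satisfies n·(r - P) = 0,
i.e. ax + by + cz = a·x₀ + b·y₀ + c·z₀.
d = (-1)·(-5) + 4·(-1) + (-1)·(-6)
  = 5 - 4 + 6
  = 7
Equation: -x + 4y - z = 7

-x + 4y - z = 7


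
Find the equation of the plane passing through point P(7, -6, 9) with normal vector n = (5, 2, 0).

The plane through P with normal n = (a, b, c) satisfies n·(r - P) = 0,
i.e. ax + by + cz = a·x₀ + b·y₀ + c·z₀.
d = 5·7 + 2·(-6) + 0·9
  = 35 - 12 + 0
  = 23
Equation: 5x + 2y = 23

5x + 2y = 23


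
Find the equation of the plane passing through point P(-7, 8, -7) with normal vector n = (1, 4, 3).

The plane through P with normal n = (a, b, c) satisfies n·(r - P) = 0,
i.e. ax + by + cz = a·x₀ + b·y₀ + c·z₀.
d = 1·(-7) + 4·8 + 3·(-7)
  = -7 + 32 - 21
  = 4
Equation: x + 4y + 3z = 4

x + 4y + 3z = 4


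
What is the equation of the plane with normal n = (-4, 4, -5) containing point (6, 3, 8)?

The plane through P with normal n = (a, b, c) satisfies n·(r - P) = 0,
i.e. ax + by + cz = a·x₀ + b·y₀ + c·z₀.
d = (-4)·6 + 4·3 + (-5)·8
  = -24 + 12 - 40
  = -52
Equation: -4x + 4y - 5z = -52

-4x + 4y - 5z = -52


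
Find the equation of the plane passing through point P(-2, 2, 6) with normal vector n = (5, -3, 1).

The plane through P with normal n = (a, b, c) satisfies n·(r - P) = 0,
i.e. ax + by + cz = a·x₀ + b·y₀ + c·z₀.
d = 5·(-2) + (-3)·2 + 1·6
  = -10 - 6 + 6
  = -10
Equation: 5x - 3y + z = -10

5x - 3y + z = -10


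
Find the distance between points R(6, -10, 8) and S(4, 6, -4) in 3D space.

d = √[(x₂-x₁)² + (y₂-y₁)² + (z₂-z₁)²]
  = √[(-2)² + 16² + (-12)²]
  = √[4 + 256 + 144]
  = √404
  ≈ 20.1

20.1


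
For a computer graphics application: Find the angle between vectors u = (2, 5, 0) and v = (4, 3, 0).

u·v = 2·4 + 5·3 + 0·0 = 8 + 15 + 0 = 23
|u| = √(2² + 5² + 0²) = √29 ≈ 5.385
|v| = √(4² + 3² + 0²) = √25 ≈ 5
cos θ = (u·v)/(|u||v|) = 23/(5.385·5) ≈ 0.8542
θ = arccos(0.8542) ≈ 31.33°

31.33°


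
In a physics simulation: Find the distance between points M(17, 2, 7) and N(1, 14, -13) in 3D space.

d = √[(x₂-x₁)² + (y₂-y₁)² + (z₂-z₁)²]
  = √[(-16)² + 12² + (-20)²]
  = √[256 + 144 + 400]
  = √800
  ≈ 28.28

28.28


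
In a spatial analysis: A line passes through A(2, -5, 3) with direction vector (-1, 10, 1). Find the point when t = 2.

P(t) = A + t·d
  = (2 + (-1)·2, -5 + 10·2, 3 + 1·2)
  = (2 - 2, -5 + 20, 3 + 2)
  = (0, 15, 5)

(0, 15, 5)


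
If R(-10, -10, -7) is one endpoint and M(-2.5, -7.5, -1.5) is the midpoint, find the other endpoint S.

S = 2M - R
  = (2·(-2.5) - (-10), 2·(-7.5) - (-10), 2·(-1.5) - (-7))
  = (-5 + 10, -15 + 10, -3 + 7)
  = (5, -5, 4)

(5, -5, 4)


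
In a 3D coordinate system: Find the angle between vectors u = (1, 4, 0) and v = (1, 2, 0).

u·v = 1·1 + 4·2 + 0·0 = 1 + 8 + 0 = 9
|u| = √(1² + 4² + 0²) = √17 ≈ 4.123
|v| = √(1² + 2² + 0²) = √5 ≈ 2.236
cos θ = (u·v)/(|u||v|) = 9/(4.123·2.236) ≈ 0.9762
θ = arccos(0.9762) ≈ 12.53°

12.53°


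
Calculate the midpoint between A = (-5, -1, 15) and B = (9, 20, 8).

M = ((x₁+x₂)/2, (y₁+y₂)/2, (z₁+z₂)/2)
  = ((-5 + 9)/2, (-1 + 20)/2, (15 + 8)/2)
  = (4/2, 19/2, 23/2)
  = (2, 9.5, 11.5)

(2, 9.5, 11.5)


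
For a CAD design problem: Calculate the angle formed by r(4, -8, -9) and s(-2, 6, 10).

r·s = 4·(-2) + (-8)·6 + (-9)·10 = -8 - 48 - 90 = -146
|r| = √(4² + (-8)² + (-9)²) = √161 ≈ 12.69
|s| = √((-2)² + 6² + 10²) = √140 ≈ 11.83
cos θ = (r·s)/(|r||s|) = -146/(12.69·11.83) ≈ -0.9725
θ = arccos(-0.9725) ≈ 166.5°

166.5°


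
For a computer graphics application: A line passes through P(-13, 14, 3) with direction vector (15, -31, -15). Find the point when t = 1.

P(t) = P + t·d
  = (-13 + 15·1, 14 + (-31)·1, 3 + (-15)·1)
  = (-13 + 15, 14 - 31, 3 - 15)
  = (2, -17, -12)

(2, -17, -12)


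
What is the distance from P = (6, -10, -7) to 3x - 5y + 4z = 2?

distance = |a·x₀ + b·y₀ + c·z₀ - d| / √(a² + b² + c²)
  = |3·6 + (-5)·(-10) + 4·(-7) - 2| / √(3² + (-5)² + 4²)
  = |18 + 50 - 28 - 2| / √(9 + 25 + 16)
  = |38| / √50
  = 38 / 7.071
  ≈ 5.374

5.374


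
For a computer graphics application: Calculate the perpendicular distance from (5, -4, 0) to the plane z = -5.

distance = |a·x₀ + b·y₀ + c·z₀ - d| / √(a² + b² + c²)
  = |0·5 + 0·(-4) + 1·0 - (-5)| / √(0² + 0² + 1²)
  = |0 + 0 + 0 + 5| / √(0 + 0 + 1)
  = |5| / √1
  = 5 / 1
  ≈ 5

5


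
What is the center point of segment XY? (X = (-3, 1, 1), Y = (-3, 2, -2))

M = ((x₁+x₂)/2, (y₁+y₂)/2, (z₁+z₂)/2)
  = ((-3 - 3)/2, (1 + 2)/2, (1 - 2)/2)
  = (-6/2, 3/2, -1/2)
  = (-3, 1.5, -0.5)

(-3, 1.5, -0.5)


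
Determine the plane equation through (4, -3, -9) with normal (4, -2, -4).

The plane through P with normal n = (a, b, c) satisfies n·(r - P) = 0,
i.e. ax + by + cz = a·x₀ + b·y₀ + c·z₀.
d = 4·4 + (-2)·(-3) + (-4)·(-9)
  = 16 + 6 + 36
  = 58
Equation: 4x - 2y - 4z = 58

4x - 2y - 4z = 58


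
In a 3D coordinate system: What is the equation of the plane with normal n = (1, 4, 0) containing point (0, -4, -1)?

The plane through P with normal n = (a, b, c) satisfies n·(r - P) = 0,
i.e. ax + by + cz = a·x₀ + b·y₀ + c·z₀.
d = 1·0 + 4·(-4) + 0·(-1)
  = 0 - 16 + 0
  = -16
Equation: x + 4y = -16

x + 4y = -16


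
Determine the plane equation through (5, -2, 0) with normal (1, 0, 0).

The plane through P with normal n = (a, b, c) satisfies n·(r - P) = 0,
i.e. ax + by + cz = a·x₀ + b·y₀ + c·z₀.
d = 1·5 + 0·(-2) + 0·0
  = 5 + 0 + 0
  = 5
Equation: x = 5

x = 5


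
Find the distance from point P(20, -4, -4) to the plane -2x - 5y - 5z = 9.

distance = |a·x₀ + b·y₀ + c·z₀ - d| / √(a² + b² + c²)
  = |(-2)·20 + (-5)·(-4) + (-5)·(-4) - 9| / √((-2)² + (-5)² + (-5)²)
  = |-40 + 20 + 20 - 9| / √(4 + 25 + 25)
  = |-9| / √54
  = 9 / 7.348
  ≈ 1.225

1.225


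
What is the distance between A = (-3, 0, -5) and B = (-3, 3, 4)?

d = √[(x₂-x₁)² + (y₂-y₁)² + (z₂-z₁)²]
  = √[0² + 3² + 9²]
  = √[0 + 9 + 81]
  = √90
  ≈ 9.487

9.487


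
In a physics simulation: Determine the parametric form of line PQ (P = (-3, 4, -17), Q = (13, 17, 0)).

Direction vector d = Q - P = (13 + 3, 17 - 4, 0 + 17) = (16, 13, 17)
Parametric form r = P + t·d:
x = -3 + 16t, y = 4 + 13t, z = -17 + 17t

x = -3 + 16t, y = 4 + 13t, z = -17 + 17t


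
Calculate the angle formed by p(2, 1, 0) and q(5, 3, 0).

p·q = 2·5 + 1·3 + 0·0 = 10 + 3 + 0 = 13
|p| = √(2² + 1² + 0²) = √5 ≈ 2.236
|q| = √(5² + 3² + 0²) = √34 ≈ 5.831
cos θ = (p·q)/(|p||q|) = 13/(2.236·5.831) ≈ 0.9971
θ = arccos(0.9971) ≈ 4.399°

4.399°


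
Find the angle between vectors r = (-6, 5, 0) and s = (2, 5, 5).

r·s = (-6)·2 + 5·5 + 0·5 = -12 + 25 + 0 = 13
|r| = √((-6)² + 5² + 0²) = √61 ≈ 7.81
|s| = √(2² + 5² + 5²) = √54 ≈ 7.348
cos θ = (r·s)/(|r||s|) = 13/(7.81·7.348) ≈ 0.2265
θ = arccos(0.2265) ≈ 76.91°

76.91°


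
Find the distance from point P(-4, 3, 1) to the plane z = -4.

distance = |a·x₀ + b·y₀ + c·z₀ - d| / √(a² + b² + c²)
  = |0·(-4) + 0·3 + 1·1 - (-4)| / √(0² + 0² + 1²)
  = |0 + 0 + 1 + 4| / √(0 + 0 + 1)
  = |5| / √1
  = 5 / 1
  ≈ 5

5


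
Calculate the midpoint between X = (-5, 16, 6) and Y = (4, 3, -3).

M = ((x₁+x₂)/2, (y₁+y₂)/2, (z₁+z₂)/2)
  = ((-5 + 4)/2, (16 + 3)/2, (6 - 3)/2)
  = (-1/2, 19/2, 3/2)
  = (-0.5, 9.5, 1.5)

(-0.5, 9.5, 1.5)


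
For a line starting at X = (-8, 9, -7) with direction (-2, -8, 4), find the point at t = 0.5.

P(t) = X + t·d
  = (-8 + (-2)·0.5, 9 + (-8)·0.5, -7 + 4·0.5)
  = (-8 - 1, 9 - 4, -7 + 2)
  = (-9, 5, -5)

(-9, 5, -5)


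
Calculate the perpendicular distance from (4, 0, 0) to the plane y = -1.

distance = |a·x₀ + b·y₀ + c·z₀ - d| / √(a² + b² + c²)
  = |0·4 + 1·0 + 0·0 - (-1)| / √(0² + 1² + 0²)
  = |0 + 0 + 0 + 1| / √(0 + 1 + 0)
  = |1| / √1
  = 1 / 1
  ≈ 1

1


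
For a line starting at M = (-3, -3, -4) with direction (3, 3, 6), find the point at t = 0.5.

P(t) = M + t·d
  = (-3 + 3·0.5, -3 + 3·0.5, -4 + 6·0.5)
  = (-3 + 1.5, -3 + 1.5, -4 + 3)
  = (-1.5, -1.5, -1)

(-1.5, -1.5, -1)


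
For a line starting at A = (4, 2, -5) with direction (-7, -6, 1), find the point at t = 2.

P(t) = A + t·d
  = (4 + (-7)·2, 2 + (-6)·2, -5 + 1·2)
  = (4 - 14, 2 - 12, -5 + 2)
  = (-10, -10, -3)

(-10, -10, -3)


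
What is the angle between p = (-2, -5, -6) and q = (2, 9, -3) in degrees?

p·q = (-2)·2 + (-5)·9 + (-6)·(-3) = -4 - 45 + 18 = -31
|p| = √((-2)² + (-5)² + (-6)²) = √65 ≈ 8.062
|q| = √(2² + 9² + (-3)²) = √94 ≈ 9.695
cos θ = (p·q)/(|p||q|) = -31/(8.062·9.695) ≈ -0.3966
θ = arccos(-0.3966) ≈ 113.4°

113.4°


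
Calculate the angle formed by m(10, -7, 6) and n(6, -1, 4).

m·n = 10·6 + (-7)·(-1) + 6·4 = 60 + 7 + 24 = 91
|m| = √(10² + (-7)² + 6²) = √185 ≈ 13.6
|n| = √(6² + (-1)² + 4²) = √53 ≈ 7.28
cos θ = (m·n)/(|m||n|) = 91/(13.6·7.28) ≈ 0.919
θ = arccos(0.919) ≈ 23.22°

23.22°


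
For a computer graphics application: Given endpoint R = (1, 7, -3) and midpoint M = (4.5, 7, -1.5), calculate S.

S = 2M - R
  = (2·4.5 - 1, 2·7 - 7, 2·(-1.5) - (-3))
  = (9 - 1, 14 - 7, -3 + 3)
  = (8, 7, 0)

(8, 7, 0)
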